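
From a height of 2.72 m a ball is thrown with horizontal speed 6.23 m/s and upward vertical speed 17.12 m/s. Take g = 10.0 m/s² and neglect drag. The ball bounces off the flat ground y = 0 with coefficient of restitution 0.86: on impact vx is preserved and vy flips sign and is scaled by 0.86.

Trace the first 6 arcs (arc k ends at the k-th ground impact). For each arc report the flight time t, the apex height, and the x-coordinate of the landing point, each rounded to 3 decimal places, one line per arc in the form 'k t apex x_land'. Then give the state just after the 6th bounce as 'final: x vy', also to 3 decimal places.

1 3.576 17.375 22.279
2 3.206 12.850 42.254
3 2.757 9.504 59.433
4 2.371 7.029 74.207
5 2.039 5.199 86.912
6 1.754 3.845 97.839
final: 97.839 7.542

Arc 1: start y=2.720, vy=17.120 → t=3.576, apex=17.375, x_land=22.279, impact vy=-18.641
  bounce: vy ← 0.86·18.641 = 16.031
Arc 2: start y=0.000, vy=16.031 → t=3.206, apex=12.850, x_land=42.254, impact vy=-16.031
  bounce: vy ← 0.86·16.031 = 13.787
Arc 3: start y=0.000, vy=13.787 → t=2.757, apex=9.504, x_land=59.433, impact vy=-13.787
  bounce: vy ← 0.86·13.787 = 11.857
Arc 4: start y=0.000, vy=11.857 → t=2.371, apex=7.029, x_land=74.207, impact vy=-11.857
  bounce: vy ← 0.86·11.857 = 10.197
Arc 5: start y=0.000, vy=10.197 → t=2.039, apex=5.199, x_land=86.912, impact vy=-10.197
  bounce: vy ← 0.86·10.197 = 8.769
Arc 6: start y=0.000, vy=8.769 → t=1.754, apex=3.845, x_land=97.839, impact vy=-8.769
  bounce: vy ← 0.86·8.769 = 7.542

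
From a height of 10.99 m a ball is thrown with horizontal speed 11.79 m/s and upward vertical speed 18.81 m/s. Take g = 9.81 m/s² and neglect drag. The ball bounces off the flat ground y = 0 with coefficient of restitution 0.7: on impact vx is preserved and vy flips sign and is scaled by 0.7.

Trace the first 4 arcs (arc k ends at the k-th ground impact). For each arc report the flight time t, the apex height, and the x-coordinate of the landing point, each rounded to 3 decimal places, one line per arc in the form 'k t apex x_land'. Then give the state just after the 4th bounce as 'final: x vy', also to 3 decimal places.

Arc 1: start y=10.990, vy=18.810 → t=4.350, apex=29.023, x_land=51.286, impact vy=-23.863
  bounce: vy ← 0.7·23.863 = 16.704
Arc 2: start y=0.000, vy=16.704 → t=3.406, apex=14.221, x_land=91.437, impact vy=-16.704
  bounce: vy ← 0.7·16.704 = 11.693
Arc 3: start y=0.000, vy=11.693 → t=2.384, apex=6.969, x_land=119.543, impact vy=-11.693
  bounce: vy ← 0.7·11.693 = 8.185
Arc 4: start y=0.000, vy=8.185 → t=1.669, apex=3.415, x_land=139.217, impact vy=-8.185
  bounce: vy ← 0.7·8.185 = 5.729

1 4.350 29.023 51.286
2 3.406 14.221 91.437
3 2.384 6.969 119.543
4 1.669 3.415 139.217
final: 139.217 5.729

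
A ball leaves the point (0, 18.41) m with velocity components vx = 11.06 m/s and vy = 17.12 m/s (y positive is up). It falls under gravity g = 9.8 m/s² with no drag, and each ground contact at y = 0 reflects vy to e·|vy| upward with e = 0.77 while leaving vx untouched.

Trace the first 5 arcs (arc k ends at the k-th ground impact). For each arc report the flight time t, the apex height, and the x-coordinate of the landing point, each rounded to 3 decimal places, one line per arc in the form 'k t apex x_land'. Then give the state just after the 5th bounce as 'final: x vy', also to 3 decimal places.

1 4.356 33.364 48.181
2 4.018 19.781 92.625
3 3.094 11.728 126.847
4 2.383 6.954 153.198
5 1.835 4.123 173.489
final: 173.489 6.922

Arc 1: start y=18.410, vy=17.120 → t=4.356, apex=33.364, x_land=48.181, impact vy=-25.572
  bounce: vy ← 0.77·25.572 = 19.690
Arc 2: start y=0.000, vy=19.690 → t=4.018, apex=19.781, x_land=92.625, impact vy=-19.690
  bounce: vy ← 0.77·19.690 = 15.162
Arc 3: start y=0.000, vy=15.162 → t=3.094, apex=11.728, x_land=126.847, impact vy=-15.162
  bounce: vy ← 0.77·15.162 = 11.674
Arc 4: start y=0.000, vy=11.674 → t=2.383, apex=6.954, x_land=153.198, impact vy=-11.674
  bounce: vy ← 0.77·11.674 = 8.989
Arc 5: start y=0.000, vy=8.989 → t=1.835, apex=4.123, x_land=173.489, impact vy=-8.989
  bounce: vy ← 0.77·8.989 = 6.922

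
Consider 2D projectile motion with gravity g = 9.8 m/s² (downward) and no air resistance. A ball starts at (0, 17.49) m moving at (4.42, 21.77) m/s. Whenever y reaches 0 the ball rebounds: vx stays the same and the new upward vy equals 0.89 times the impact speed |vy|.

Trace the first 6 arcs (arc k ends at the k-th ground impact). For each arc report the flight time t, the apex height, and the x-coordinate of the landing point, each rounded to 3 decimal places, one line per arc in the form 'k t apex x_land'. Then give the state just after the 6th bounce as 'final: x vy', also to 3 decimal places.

1 5.138 41.670 22.708
2 5.191 33.007 45.652
3 4.620 26.145 66.071
4 4.112 20.709 84.245
5 3.659 16.404 100.419
6 3.257 12.994 114.814
final: 114.814 14.203

Arc 1: start y=17.490, vy=21.770 → t=5.138, apex=41.670, x_land=22.708, impact vy=-28.579
  bounce: vy ← 0.89·28.579 = 25.435
Arc 2: start y=0.000, vy=25.435 → t=5.191, apex=33.007, x_land=45.652, impact vy=-25.435
  bounce: vy ← 0.89·25.435 = 22.637
Arc 3: start y=0.000, vy=22.637 → t=4.620, apex=26.145, x_land=66.071, impact vy=-22.637
  bounce: vy ← 0.89·22.637 = 20.147
Arc 4: start y=0.000, vy=20.147 → t=4.112, apex=20.709, x_land=84.245, impact vy=-20.147
  bounce: vy ← 0.89·20.147 = 17.931
Arc 5: start y=0.000, vy=17.931 → t=3.659, apex=16.404, x_land=100.419, impact vy=-17.931
  bounce: vy ← 0.89·17.931 = 15.958
Arc 6: start y=0.000, vy=15.958 → t=3.257, apex=12.994, x_land=114.814, impact vy=-15.958
  bounce: vy ← 0.89·15.958 = 14.203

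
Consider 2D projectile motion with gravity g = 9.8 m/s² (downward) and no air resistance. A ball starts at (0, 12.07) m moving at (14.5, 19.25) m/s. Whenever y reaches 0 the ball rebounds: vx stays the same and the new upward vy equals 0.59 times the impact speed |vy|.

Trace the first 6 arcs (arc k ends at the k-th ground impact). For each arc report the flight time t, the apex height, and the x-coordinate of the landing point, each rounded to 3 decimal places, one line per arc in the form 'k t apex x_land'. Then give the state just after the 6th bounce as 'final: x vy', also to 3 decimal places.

Arc 1: start y=12.070, vy=19.250 → t=4.479, apex=30.976, x_land=64.939, impact vy=-24.640
  bounce: vy ← 0.59·24.640 = 14.538
Arc 2: start y=0.000, vy=14.538 → t=2.967, apex=10.783, x_land=107.959, impact vy=-14.538
  bounce: vy ← 0.59·14.538 = 8.577
Arc 3: start y=0.000, vy=8.577 → t=1.750, apex=3.754, x_land=133.341, impact vy=-8.577
  bounce: vy ← 0.59·8.577 = 5.061
Arc 4: start y=0.000, vy=5.061 → t=1.033, apex=1.307, x_land=148.316, impact vy=-5.061
  bounce: vy ← 0.59·5.061 = 2.986
Arc 5: start y=0.000, vy=2.986 → t=0.609, apex=0.455, x_land=157.151, impact vy=-2.986
  bounce: vy ← 0.59·2.986 = 1.762
Arc 6: start y=0.000, vy=1.762 → t=0.360, apex=0.158, x_land=162.364, impact vy=-1.762
  bounce: vy ← 0.59·1.762 = 1.039

1 4.479 30.976 64.939
2 2.967 10.783 107.959
3 1.750 3.754 133.341
4 1.033 1.307 148.316
5 0.609 0.455 157.151
6 0.360 0.158 162.364
final: 162.364 1.039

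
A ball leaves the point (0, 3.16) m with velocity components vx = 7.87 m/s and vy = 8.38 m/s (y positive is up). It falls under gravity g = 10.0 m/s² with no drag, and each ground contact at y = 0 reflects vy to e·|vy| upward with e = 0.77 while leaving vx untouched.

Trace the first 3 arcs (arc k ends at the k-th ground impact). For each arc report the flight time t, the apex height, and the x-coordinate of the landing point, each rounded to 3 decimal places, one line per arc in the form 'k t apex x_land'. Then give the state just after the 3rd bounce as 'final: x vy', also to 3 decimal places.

Arc 1: start y=3.160, vy=8.380 → t=1.993, apex=6.671, x_land=15.686, impact vy=-11.551
  bounce: vy ← 0.77·11.551 = 8.894
Arc 2: start y=0.000, vy=8.894 → t=1.779, apex=3.955, x_land=29.685, impact vy=-8.894
  bounce: vy ← 0.77·8.894 = 6.849
Arc 3: start y=0.000, vy=6.849 → t=1.370, apex=2.345, x_land=40.465, impact vy=-6.849
  bounce: vy ← 0.77·6.849 = 5.273

1 1.993 6.671 15.686
2 1.779 3.955 29.685
3 1.370 2.345 40.465
final: 40.465 5.273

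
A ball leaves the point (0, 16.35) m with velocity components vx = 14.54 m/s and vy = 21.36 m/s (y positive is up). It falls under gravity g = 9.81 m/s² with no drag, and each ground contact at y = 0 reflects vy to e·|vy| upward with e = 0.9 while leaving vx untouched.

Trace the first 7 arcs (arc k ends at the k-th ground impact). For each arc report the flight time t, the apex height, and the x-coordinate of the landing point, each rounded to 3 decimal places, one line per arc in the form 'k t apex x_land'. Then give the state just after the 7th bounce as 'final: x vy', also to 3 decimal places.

Arc 1: start y=16.350, vy=21.360 → t=5.019, apex=39.604, x_land=72.975, impact vy=-27.875
  bounce: vy ← 0.9·27.875 = 25.088
Arc 2: start y=0.000, vy=25.088 → t=5.115, apex=32.079, x_land=147.343, impact vy=-25.088
  bounce: vy ← 0.9·25.088 = 22.579
Arc 3: start y=0.000, vy=22.579 → t=4.603, apex=25.984, x_land=214.275, impact vy=-22.579
  bounce: vy ← 0.9·22.579 = 20.321
Arc 4: start y=0.000, vy=20.321 → t=4.143, apex=21.047, x_land=274.513, impact vy=-20.321
  bounce: vy ← 0.9·20.321 = 18.289
Arc 5: start y=0.000, vy=18.289 → t=3.729, apex=17.048, x_land=328.728, impact vy=-18.289
  bounce: vy ← 0.9·18.289 = 16.460
Arc 6: start y=0.000, vy=16.460 → t=3.356, apex=13.809, x_land=377.521, impact vy=-16.460
  bounce: vy ← 0.9·16.460 = 14.814
Arc 7: start y=0.000, vy=14.814 → t=3.020, apex=11.185, x_land=421.435, impact vy=-14.814
  bounce: vy ← 0.9·14.814 = 13.333

1 5.019 39.604 72.975
2 5.115 32.079 147.343
3 4.603 25.984 214.275
4 4.143 21.047 274.513
5 3.729 17.048 328.728
6 3.356 13.809 377.521
7 3.020 11.185 421.435
final: 421.435 13.333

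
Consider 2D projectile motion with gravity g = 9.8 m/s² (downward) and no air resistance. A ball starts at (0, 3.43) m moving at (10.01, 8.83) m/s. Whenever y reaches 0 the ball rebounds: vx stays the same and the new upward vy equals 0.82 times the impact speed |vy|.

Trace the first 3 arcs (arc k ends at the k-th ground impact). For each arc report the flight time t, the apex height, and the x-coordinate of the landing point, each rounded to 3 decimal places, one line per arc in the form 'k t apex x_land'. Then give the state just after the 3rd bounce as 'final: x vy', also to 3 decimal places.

Arc 1: start y=3.430, vy=8.830 → t=2.131, apex=7.408, x_land=21.327, impact vy=-12.050
  bounce: vy ← 0.82·12.050 = 9.881
Arc 2: start y=0.000, vy=9.881 → t=2.016, apex=4.981, x_land=41.512, impact vy=-9.881
  bounce: vy ← 0.82·9.881 = 8.102
Arc 3: start y=0.000, vy=8.102 → t=1.654, apex=3.349, x_land=58.064, impact vy=-8.102
  bounce: vy ← 0.82·8.102 = 6.644

1 2.131 7.408 21.327
2 2.016 4.981 41.512
3 1.654 3.349 58.064
final: 58.064 6.644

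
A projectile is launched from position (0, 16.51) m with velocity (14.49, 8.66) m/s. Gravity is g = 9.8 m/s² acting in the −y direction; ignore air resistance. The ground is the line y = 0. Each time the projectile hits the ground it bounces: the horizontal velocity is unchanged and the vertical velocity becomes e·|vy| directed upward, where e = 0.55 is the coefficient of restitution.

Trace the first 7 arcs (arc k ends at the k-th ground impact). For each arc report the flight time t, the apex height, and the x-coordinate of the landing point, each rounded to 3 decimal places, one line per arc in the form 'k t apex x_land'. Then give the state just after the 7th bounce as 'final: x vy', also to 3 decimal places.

1 2.921 20.336 42.324
2 2.241 6.152 74.795
3 1.233 1.861 92.654
4 0.678 0.563 102.477
5 0.373 0.170 107.879
6 0.205 0.052 110.850
7 0.113 0.016 112.485
final: 112.485 0.304

Arc 1: start y=16.510, vy=8.660 → t=2.921, apex=20.336, x_land=42.324, impact vy=-19.965
  bounce: vy ← 0.55·19.965 = 10.981
Arc 2: start y=0.000, vy=10.981 → t=2.241, apex=6.152, x_land=74.795, impact vy=-10.981
  bounce: vy ← 0.55·10.981 = 6.039
Arc 3: start y=0.000, vy=6.039 → t=1.233, apex=1.861, x_land=92.654, impact vy=-6.039
  bounce: vy ← 0.55·6.039 = 3.322
Arc 4: start y=0.000, vy=3.322 → t=0.678, apex=0.563, x_land=102.477, impact vy=-3.322
  bounce: vy ← 0.55·3.322 = 1.827
Arc 5: start y=0.000, vy=1.827 → t=0.373, apex=0.170, x_land=107.879, impact vy=-1.827
  bounce: vy ← 0.55·1.827 = 1.005
Arc 6: start y=0.000, vy=1.005 → t=0.205, apex=0.052, x_land=110.850, impact vy=-1.005
  bounce: vy ← 0.55·1.005 = 0.553
Arc 7: start y=0.000, vy=0.553 → t=0.113, apex=0.016, x_land=112.485, impact vy=-0.553
  bounce: vy ← 0.55·0.553 = 0.304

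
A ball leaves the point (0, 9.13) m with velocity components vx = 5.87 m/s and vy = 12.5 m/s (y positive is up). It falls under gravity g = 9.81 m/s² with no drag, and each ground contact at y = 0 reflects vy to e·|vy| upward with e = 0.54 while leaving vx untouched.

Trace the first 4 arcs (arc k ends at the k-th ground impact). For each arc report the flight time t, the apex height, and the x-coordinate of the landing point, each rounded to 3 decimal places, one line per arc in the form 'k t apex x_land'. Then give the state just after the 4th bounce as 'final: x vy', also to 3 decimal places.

Arc 1: start y=9.130, vy=12.500 → t=3.141, apex=17.094, x_land=18.438, impact vy=-18.313
  bounce: vy ← 0.54·18.313 = 9.889
Arc 2: start y=0.000, vy=9.889 → t=2.016, apex=4.985, x_land=30.273, impact vy=-9.889
  bounce: vy ← 0.54·9.889 = 5.340
Arc 3: start y=0.000, vy=5.340 → t=1.089, apex=1.453, x_land=36.663, impact vy=-5.340
  bounce: vy ← 0.54·5.340 = 2.884
Arc 4: start y=0.000, vy=2.884 → t=0.588, apex=0.424, x_land=40.114, impact vy=-2.884
  bounce: vy ← 0.54·2.884 = 1.557

1 3.141 17.094 18.438
2 2.016 4.985 30.273
3 1.089 1.453 36.663
4 0.588 0.424 40.114
final: 40.114 1.557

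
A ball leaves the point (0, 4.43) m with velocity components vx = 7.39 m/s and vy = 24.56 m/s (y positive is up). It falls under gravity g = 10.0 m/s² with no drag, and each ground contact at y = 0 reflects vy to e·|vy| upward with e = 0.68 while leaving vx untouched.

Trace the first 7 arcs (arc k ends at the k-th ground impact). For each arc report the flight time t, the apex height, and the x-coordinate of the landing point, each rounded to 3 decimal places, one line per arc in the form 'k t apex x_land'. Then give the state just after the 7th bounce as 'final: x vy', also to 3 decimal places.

1 5.086 34.590 37.587
2 3.577 15.994 64.022
3 2.432 7.396 81.997
4 1.654 3.420 94.220
5 1.125 1.581 102.532
6 0.765 0.731 108.184
7 0.520 0.338 112.028
final: 112.028 1.768

Arc 1: start y=4.430, vy=24.560 → t=5.086, apex=34.590, x_land=37.587, impact vy=-26.302
  bounce: vy ← 0.68·26.302 = 17.885
Arc 2: start y=0.000, vy=17.885 → t=3.577, apex=15.994, x_land=64.022, impact vy=-17.885
  bounce: vy ← 0.68·17.885 = 12.162
Arc 3: start y=0.000, vy=12.162 → t=2.432, apex=7.396, x_land=81.997, impact vy=-12.162
  bounce: vy ← 0.68·12.162 = 8.270
Arc 4: start y=0.000, vy=8.270 → t=1.654, apex=3.420, x_land=94.220, impact vy=-8.270
  bounce: vy ← 0.68·8.270 = 5.624
Arc 5: start y=0.000, vy=5.624 → t=1.125, apex=1.581, x_land=102.532, impact vy=-5.624
  bounce: vy ← 0.68·5.624 = 3.824
Arc 6: start y=0.000, vy=3.824 → t=0.765, apex=0.731, x_land=108.184, impact vy=-3.824
  bounce: vy ← 0.68·3.824 = 2.600
Arc 7: start y=0.000, vy=2.600 → t=0.520, apex=0.338, x_land=112.028, impact vy=-2.600
  bounce: vy ← 0.68·2.600 = 1.768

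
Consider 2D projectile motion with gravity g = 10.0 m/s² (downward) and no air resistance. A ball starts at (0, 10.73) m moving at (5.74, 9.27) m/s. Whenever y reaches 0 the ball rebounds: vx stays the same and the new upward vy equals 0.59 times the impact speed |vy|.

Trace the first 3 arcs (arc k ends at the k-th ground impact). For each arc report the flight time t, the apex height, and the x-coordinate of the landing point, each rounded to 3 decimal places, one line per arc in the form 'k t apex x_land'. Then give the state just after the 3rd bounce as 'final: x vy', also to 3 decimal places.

1 2.661 15.027 15.272
2 2.046 5.231 27.014
3 1.207 1.821 33.941
final: 33.941 3.560

Arc 1: start y=10.730, vy=9.270 → t=2.661, apex=15.027, x_land=15.272, impact vy=-17.336
  bounce: vy ← 0.59·17.336 = 10.228
Arc 2: start y=0.000, vy=10.228 → t=2.046, apex=5.231, x_land=27.014, impact vy=-10.228
  bounce: vy ← 0.59·10.228 = 6.035
Arc 3: start y=0.000, vy=6.035 → t=1.207, apex=1.821, x_land=33.941, impact vy=-6.035
  bounce: vy ← 0.59·6.035 = 3.560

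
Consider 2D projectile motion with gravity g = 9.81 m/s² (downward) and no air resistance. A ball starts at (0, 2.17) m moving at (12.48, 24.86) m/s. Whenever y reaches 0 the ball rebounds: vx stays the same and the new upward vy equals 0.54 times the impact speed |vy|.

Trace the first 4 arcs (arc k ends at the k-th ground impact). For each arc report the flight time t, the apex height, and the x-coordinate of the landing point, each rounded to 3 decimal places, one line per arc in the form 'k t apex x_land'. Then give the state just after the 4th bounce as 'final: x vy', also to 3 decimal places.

Arc 1: start y=2.170, vy=24.860 → t=5.154, apex=33.669, x_land=64.324, impact vy=-25.702
  bounce: vy ← 0.54·25.702 = 13.879
Arc 2: start y=0.000, vy=13.879 → t=2.830, apex=9.818, x_land=99.637, impact vy=-13.879
  bounce: vy ← 0.54·13.879 = 7.495
Arc 3: start y=0.000, vy=7.495 → t=1.528, apex=2.863, x_land=118.706, impact vy=-7.495
  bounce: vy ← 0.54·7.495 = 4.047
Arc 4: start y=0.000, vy=4.047 → t=0.825, apex=0.835, x_land=129.003, impact vy=-4.047
  bounce: vy ← 0.54·4.047 = 2.185

1 5.154 33.669 64.324
2 2.830 9.818 99.637
3 1.528 2.863 118.706
4 0.825 0.835 129.003
final: 129.003 2.185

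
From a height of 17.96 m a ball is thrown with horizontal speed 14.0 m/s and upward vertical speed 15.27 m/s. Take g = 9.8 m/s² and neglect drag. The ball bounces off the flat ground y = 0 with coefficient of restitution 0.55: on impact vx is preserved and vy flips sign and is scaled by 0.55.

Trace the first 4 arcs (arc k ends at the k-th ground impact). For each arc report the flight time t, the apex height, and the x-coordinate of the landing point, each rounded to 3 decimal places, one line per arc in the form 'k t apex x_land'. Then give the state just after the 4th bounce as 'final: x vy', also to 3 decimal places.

1 4.027 29.857 56.372
2 2.715 9.032 94.386
3 1.493 2.732 115.294
4 0.821 0.826 126.793
final: 126.793 2.214

Arc 1: start y=17.960, vy=15.270 → t=4.027, apex=29.857, x_land=56.372, impact vy=-24.191
  bounce: vy ← 0.55·24.191 = 13.305
Arc 2: start y=0.000, vy=13.305 → t=2.715, apex=9.032, x_land=94.386, impact vy=-13.305
  bounce: vy ← 0.55·13.305 = 7.318
Arc 3: start y=0.000, vy=7.318 → t=1.493, apex=2.732, x_land=115.294, impact vy=-7.318
  bounce: vy ← 0.55·7.318 = 4.025
Arc 4: start y=0.000, vy=4.025 → t=0.821, apex=0.826, x_land=126.793, impact vy=-4.025
  bounce: vy ← 0.55·4.025 = 2.214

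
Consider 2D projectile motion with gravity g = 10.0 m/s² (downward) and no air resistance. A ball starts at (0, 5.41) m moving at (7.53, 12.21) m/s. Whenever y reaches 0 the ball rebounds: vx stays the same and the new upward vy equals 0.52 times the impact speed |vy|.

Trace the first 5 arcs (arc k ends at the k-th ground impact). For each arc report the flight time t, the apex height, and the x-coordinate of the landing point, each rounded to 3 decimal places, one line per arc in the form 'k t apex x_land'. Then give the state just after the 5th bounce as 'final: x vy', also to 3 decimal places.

Arc 1: start y=5.410, vy=12.210 → t=2.825, apex=12.864, x_land=21.272, impact vy=-16.040
  bounce: vy ← 0.52·16.040 = 8.341
Arc 2: start y=0.000, vy=8.341 → t=1.668, apex=3.478, x_land=33.834, impact vy=-8.341
  bounce: vy ← 0.52·8.341 = 4.337
Arc 3: start y=0.000, vy=4.337 → t=0.867, apex=0.941, x_land=40.365, impact vy=-4.337
  bounce: vy ← 0.52·4.337 = 2.255
Arc 4: start y=0.000, vy=2.255 → t=0.451, apex=0.254, x_land=43.762, impact vy=-2.255
  bounce: vy ← 0.52·2.255 = 1.173
Arc 5: start y=0.000, vy=1.173 → t=0.235, apex=0.069, x_land=45.528, impact vy=-1.173
  bounce: vy ← 0.52·1.173 = 0.610

1 2.825 12.864 21.272
2 1.668 3.478 33.834
3 0.867 0.941 40.365
4 0.451 0.254 43.762
5 0.235 0.069 45.528
final: 45.528 0.610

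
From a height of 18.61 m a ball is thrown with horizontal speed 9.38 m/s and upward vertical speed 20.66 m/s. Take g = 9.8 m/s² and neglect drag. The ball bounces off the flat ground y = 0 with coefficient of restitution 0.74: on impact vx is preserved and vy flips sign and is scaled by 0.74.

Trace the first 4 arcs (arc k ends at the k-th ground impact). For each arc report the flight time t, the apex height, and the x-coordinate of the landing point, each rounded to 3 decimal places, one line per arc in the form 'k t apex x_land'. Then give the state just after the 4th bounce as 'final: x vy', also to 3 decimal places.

Arc 1: start y=18.610, vy=20.660 → t=4.979, apex=40.387, x_land=46.704, impact vy=-28.135
  bounce: vy ← 0.74·28.135 = 20.820
Arc 2: start y=0.000, vy=20.820 → t=4.249, apex=22.116, x_land=86.560, impact vy=-20.820
  bounce: vy ← 0.74·20.820 = 15.407
Arc 3: start y=0.000, vy=15.407 → t=3.144, apex=12.111, x_land=116.053, impact vy=-15.407
  bounce: vy ← 0.74·15.407 = 11.401
Arc 4: start y=0.000, vy=11.401 → t=2.327, apex=6.632, x_land=137.878, impact vy=-11.401
  bounce: vy ← 0.74·11.401 = 8.437

1 4.979 40.387 46.704
2 4.249 22.116 86.560
3 3.144 12.111 116.053
4 2.327 6.632 137.878
final: 137.878 8.437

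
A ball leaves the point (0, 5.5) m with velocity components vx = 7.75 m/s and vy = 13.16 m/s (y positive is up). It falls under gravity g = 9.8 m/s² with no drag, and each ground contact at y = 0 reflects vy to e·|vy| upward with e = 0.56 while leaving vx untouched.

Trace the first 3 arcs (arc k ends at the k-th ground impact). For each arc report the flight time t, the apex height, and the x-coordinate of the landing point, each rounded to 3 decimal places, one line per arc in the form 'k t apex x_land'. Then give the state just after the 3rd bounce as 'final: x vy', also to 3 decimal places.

Arc 1: start y=5.500, vy=13.160 → t=3.053, apex=14.336, x_land=23.663, impact vy=-16.763
  bounce: vy ← 0.56·16.763 = 9.387
Arc 2: start y=0.000, vy=9.387 → t=1.916, apex=4.496, x_land=38.510, impact vy=-9.387
  bounce: vy ← 0.56·9.387 = 5.257
Arc 3: start y=0.000, vy=5.257 → t=1.073, apex=1.410, x_land=46.824, impact vy=-5.257
  bounce: vy ← 0.56·5.257 = 2.944

1 3.053 14.336 23.663
2 1.916 4.496 38.510
3 1.073 1.410 46.824
final: 46.824 2.944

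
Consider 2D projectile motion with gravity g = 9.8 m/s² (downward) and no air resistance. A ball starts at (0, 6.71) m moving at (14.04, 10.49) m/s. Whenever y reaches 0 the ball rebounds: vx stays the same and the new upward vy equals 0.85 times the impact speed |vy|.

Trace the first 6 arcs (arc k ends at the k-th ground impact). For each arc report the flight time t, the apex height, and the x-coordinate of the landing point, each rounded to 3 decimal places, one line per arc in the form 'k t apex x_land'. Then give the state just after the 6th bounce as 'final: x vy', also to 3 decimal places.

1 2.656 12.324 37.295
2 2.696 8.904 75.148
3 2.292 6.433 107.323
4 1.948 4.648 134.671
5 1.656 3.358 157.918
6 1.407 2.426 177.677
final: 177.677 5.862

Arc 1: start y=6.710, vy=10.490 → t=2.656, apex=12.324, x_land=37.295, impact vy=-15.542
  bounce: vy ← 0.85·15.542 = 13.211
Arc 2: start y=0.000, vy=13.211 → t=2.696, apex=8.904, x_land=75.148, impact vy=-13.211
  bounce: vy ← 0.85·13.211 = 11.229
Arc 3: start y=0.000, vy=11.229 → t=2.292, apex=6.433, x_land=107.323, impact vy=-11.229
  bounce: vy ← 0.85·11.229 = 9.545
Arc 4: start y=0.000, vy=9.545 → t=1.948, apex=4.648, x_land=134.671, impact vy=-9.545
  bounce: vy ← 0.85·9.545 = 8.113
Arc 5: start y=0.000, vy=8.113 → t=1.656, apex=3.358, x_land=157.918, impact vy=-8.113
  bounce: vy ← 0.85·8.113 = 6.896
Arc 6: start y=0.000, vy=6.896 → t=1.407, apex=2.426, x_land=177.677, impact vy=-6.896
  bounce: vy ← 0.85·6.896 = 5.862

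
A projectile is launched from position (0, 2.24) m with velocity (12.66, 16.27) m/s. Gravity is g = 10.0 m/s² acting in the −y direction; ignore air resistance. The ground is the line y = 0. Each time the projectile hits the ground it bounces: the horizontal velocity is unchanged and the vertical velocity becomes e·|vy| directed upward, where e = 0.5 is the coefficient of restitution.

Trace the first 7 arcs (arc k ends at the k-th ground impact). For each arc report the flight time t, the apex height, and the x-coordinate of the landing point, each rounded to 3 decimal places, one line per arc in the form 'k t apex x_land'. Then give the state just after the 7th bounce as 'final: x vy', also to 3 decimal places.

1 3.386 15.476 42.871
2 1.759 3.869 65.143
3 0.880 0.967 76.280
4 0.440 0.242 81.848
5 0.220 0.060 84.632
6 0.110 0.015 86.024
7 0.055 0.004 86.720
final: 86.720 0.137

Arc 1: start y=2.240, vy=16.270 → t=3.386, apex=15.476, x_land=42.871, impact vy=-17.593
  bounce: vy ← 0.5·17.593 = 8.796
Arc 2: start y=0.000, vy=8.796 → t=1.759, apex=3.869, x_land=65.143, impact vy=-8.796
  bounce: vy ← 0.5·8.796 = 4.398
Arc 3: start y=0.000, vy=4.398 → t=0.880, apex=0.967, x_land=76.280, impact vy=-4.398
  bounce: vy ← 0.5·4.398 = 2.199
Arc 4: start y=0.000, vy=2.199 → t=0.440, apex=0.242, x_land=81.848, impact vy=-2.199
  bounce: vy ← 0.5·2.199 = 1.100
Arc 5: start y=0.000, vy=1.100 → t=0.220, apex=0.060, x_land=84.632, impact vy=-1.100
  bounce: vy ← 0.5·1.100 = 0.550
Arc 6: start y=0.000, vy=0.550 → t=0.110, apex=0.015, x_land=86.024, impact vy=-0.550
  bounce: vy ← 0.5·0.550 = 0.275
Arc 7: start y=0.000, vy=0.275 → t=0.055, apex=0.004, x_land=86.720, impact vy=-0.275
  bounce: vy ← 0.5·0.275 = 0.137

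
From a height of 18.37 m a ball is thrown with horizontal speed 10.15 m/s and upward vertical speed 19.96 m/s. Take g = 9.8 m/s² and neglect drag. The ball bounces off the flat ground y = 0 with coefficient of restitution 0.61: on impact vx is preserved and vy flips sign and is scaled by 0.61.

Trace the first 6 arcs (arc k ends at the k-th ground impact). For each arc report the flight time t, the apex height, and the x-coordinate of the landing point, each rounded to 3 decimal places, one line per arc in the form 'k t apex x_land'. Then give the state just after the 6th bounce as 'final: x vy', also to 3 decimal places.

1 4.847 38.697 49.196
2 3.428 14.399 83.995
3 2.091 5.358 105.223
4 1.276 1.994 118.171
5 0.778 0.742 126.070
6 0.475 0.276 130.888
final: 130.888 1.419

Arc 1: start y=18.370, vy=19.960 → t=4.847, apex=38.697, x_land=49.196, impact vy=-27.540
  bounce: vy ← 0.61·27.540 = 16.799
Arc 2: start y=0.000, vy=16.799 → t=3.428, apex=14.399, x_land=83.995, impact vy=-16.799
  bounce: vy ← 0.61·16.799 = 10.248
Arc 3: start y=0.000, vy=10.248 → t=2.091, apex=5.358, x_land=105.223, impact vy=-10.248
  bounce: vy ← 0.61·10.248 = 6.251
Arc 4: start y=0.000, vy=6.251 → t=1.276, apex=1.994, x_land=118.171, impact vy=-6.251
  bounce: vy ← 0.61·6.251 = 3.813
Arc 5: start y=0.000, vy=3.813 → t=0.778, apex=0.742, x_land=126.070, impact vy=-3.813
  bounce: vy ← 0.61·3.813 = 2.326
Arc 6: start y=0.000, vy=2.326 → t=0.475, apex=0.276, x_land=130.888, impact vy=-2.326
  bounce: vy ← 0.61·2.326 = 1.419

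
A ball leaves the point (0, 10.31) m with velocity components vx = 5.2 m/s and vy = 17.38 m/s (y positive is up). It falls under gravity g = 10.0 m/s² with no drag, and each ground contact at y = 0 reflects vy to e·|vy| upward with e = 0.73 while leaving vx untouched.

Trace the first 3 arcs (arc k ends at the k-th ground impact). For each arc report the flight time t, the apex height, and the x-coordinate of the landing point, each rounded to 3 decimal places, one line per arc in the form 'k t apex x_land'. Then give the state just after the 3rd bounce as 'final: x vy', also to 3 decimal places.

Arc 1: start y=10.310, vy=17.380 → t=3.992, apex=25.413, x_land=20.761, impact vy=-22.545
  bounce: vy ← 0.73·22.545 = 16.458
Arc 2: start y=0.000, vy=16.458 → t=3.292, apex=13.543, x_land=37.877, impact vy=-16.458
  bounce: vy ← 0.73·16.458 = 12.014
Arc 3: start y=0.000, vy=12.014 → t=2.403, apex=7.217, x_land=50.371, impact vy=-12.014
  bounce: vy ← 0.73·12.014 = 8.770

1 3.992 25.413 20.761
2 3.292 13.543 37.877
3 2.403 7.217 50.371
final: 50.371 8.770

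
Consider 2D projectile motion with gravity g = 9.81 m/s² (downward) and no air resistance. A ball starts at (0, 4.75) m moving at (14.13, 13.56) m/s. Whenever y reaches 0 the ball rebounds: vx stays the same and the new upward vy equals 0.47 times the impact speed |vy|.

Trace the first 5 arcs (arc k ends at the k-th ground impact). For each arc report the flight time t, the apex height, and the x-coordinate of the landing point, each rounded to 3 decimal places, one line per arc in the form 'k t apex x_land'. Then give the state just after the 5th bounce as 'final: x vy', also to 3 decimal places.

Arc 1: start y=4.750, vy=13.560 → t=3.079, apex=14.122, x_land=43.507, impact vy=-16.645
  bounce: vy ← 0.47·16.645 = 7.823
Arc 2: start y=0.000, vy=7.823 → t=1.595, apex=3.119, x_land=66.044, impact vy=-7.823
  bounce: vy ← 0.47·7.823 = 3.677
Arc 3: start y=0.000, vy=3.677 → t=0.750, apex=0.689, x_land=76.636, impact vy=-3.677
  bounce: vy ← 0.47·3.677 = 1.728
Arc 4: start y=0.000, vy=1.728 → t=0.352, apex=0.152, x_land=81.615, impact vy=-1.728
  bounce: vy ← 0.47·1.728 = 0.812
Arc 5: start y=0.000, vy=0.812 → t=0.166, apex=0.034, x_land=83.954, impact vy=-0.812
  bounce: vy ← 0.47·0.812 = 0.382

1 3.079 14.122 43.507
2 1.595 3.119 66.044
3 0.750 0.689 76.636
4 0.352 0.152 81.615
5 0.166 0.034 83.954
final: 83.954 0.382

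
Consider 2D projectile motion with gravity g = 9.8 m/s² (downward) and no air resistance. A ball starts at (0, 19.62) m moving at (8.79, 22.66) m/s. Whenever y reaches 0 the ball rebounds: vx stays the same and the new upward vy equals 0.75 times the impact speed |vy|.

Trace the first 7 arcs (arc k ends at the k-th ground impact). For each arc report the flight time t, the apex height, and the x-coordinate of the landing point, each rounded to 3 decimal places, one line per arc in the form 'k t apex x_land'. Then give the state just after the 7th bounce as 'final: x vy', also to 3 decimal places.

1 5.370 45.818 47.203
2 4.587 25.772 87.521
3 3.440 14.497 117.760
4 2.580 8.155 140.439
5 1.935 4.587 157.448
6 1.451 2.580 170.205
7 1.088 1.451 179.772
final: 179.772 4.000

Arc 1: start y=19.620, vy=22.660 → t=5.370, apex=45.818, x_land=47.203, impact vy=-29.967
  bounce: vy ← 0.75·29.967 = 22.475
Arc 2: start y=0.000, vy=22.475 → t=4.587, apex=25.772, x_land=87.521, impact vy=-22.475
  bounce: vy ← 0.75·22.475 = 16.856
Arc 3: start y=0.000, vy=16.856 → t=3.440, apex=14.497, x_land=117.760, impact vy=-16.856
  bounce: vy ← 0.75·16.856 = 12.642
Arc 4: start y=0.000, vy=12.642 → t=2.580, apex=8.155, x_land=140.439, impact vy=-12.642
  bounce: vy ← 0.75·12.642 = 9.482
Arc 5: start y=0.000, vy=9.482 → t=1.935, apex=4.587, x_land=157.448, impact vy=-9.482
  bounce: vy ← 0.75·9.482 = 7.111
Arc 6: start y=0.000, vy=7.111 → t=1.451, apex=2.580, x_land=170.205, impact vy=-7.111
  bounce: vy ← 0.75·7.111 = 5.334
Arc 7: start y=0.000, vy=5.334 → t=1.088, apex=1.451, x_land=179.772, impact vy=-5.334
  bounce: vy ← 0.75·5.334 = 4.000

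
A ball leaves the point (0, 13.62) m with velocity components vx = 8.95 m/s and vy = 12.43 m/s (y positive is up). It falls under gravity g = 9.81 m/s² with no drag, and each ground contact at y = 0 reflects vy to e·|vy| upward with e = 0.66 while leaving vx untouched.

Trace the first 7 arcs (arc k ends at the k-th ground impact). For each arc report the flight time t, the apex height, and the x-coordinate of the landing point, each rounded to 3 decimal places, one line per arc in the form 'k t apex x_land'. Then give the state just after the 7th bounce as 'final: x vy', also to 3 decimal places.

Arc 1: start y=13.620, vy=12.430 → t=3.360, apex=21.495, x_land=30.076, impact vy=-20.536
  bounce: vy ← 0.66·20.536 = 13.554
Arc 2: start y=0.000, vy=13.554 → t=2.763, apex=9.363, x_land=54.807, impact vy=-13.554
  bounce: vy ← 0.66·13.554 = 8.946
Arc 3: start y=0.000, vy=8.946 → t=1.824, apex=4.079, x_land=71.130, impact vy=-8.946
  bounce: vy ← 0.66·8.946 = 5.904
Arc 4: start y=0.000, vy=5.904 → t=1.204, apex=1.777, x_land=81.903, impact vy=-5.904
  bounce: vy ← 0.66·5.904 = 3.897
Arc 5: start y=0.000, vy=3.897 → t=0.794, apex=0.774, x_land=89.013, impact vy=-3.897
  bounce: vy ← 0.66·3.897 = 2.572
Arc 6: start y=0.000, vy=2.572 → t=0.524, apex=0.337, x_land=93.706, impact vy=-2.572
  bounce: vy ← 0.66·2.572 = 1.697
Arc 7: start y=0.000, vy=1.697 → t=0.346, apex=0.147, x_land=96.803, impact vy=-1.697
  bounce: vy ← 0.66·1.697 = 1.120

1 3.360 21.495 30.076
2 2.763 9.363 54.807
3 1.824 4.079 71.130
4 1.204 1.777 81.903
5 0.794 0.774 89.013
6 0.524 0.337 93.706
7 0.346 0.147 96.803
final: 96.803 1.120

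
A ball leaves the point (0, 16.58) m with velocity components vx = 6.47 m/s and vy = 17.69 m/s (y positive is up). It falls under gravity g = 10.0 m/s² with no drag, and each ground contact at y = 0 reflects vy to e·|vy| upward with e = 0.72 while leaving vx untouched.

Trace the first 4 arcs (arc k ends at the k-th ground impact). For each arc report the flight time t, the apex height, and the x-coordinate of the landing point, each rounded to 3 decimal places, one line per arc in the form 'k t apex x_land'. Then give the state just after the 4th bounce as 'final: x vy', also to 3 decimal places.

Arc 1: start y=16.580, vy=17.690 → t=4.308, apex=32.227, x_land=27.871, impact vy=-25.388
  bounce: vy ← 0.72·25.388 = 18.279
Arc 2: start y=0.000, vy=18.279 → t=3.656, apex=16.706, x_land=51.525, impact vy=-18.279
  bounce: vy ← 0.72·18.279 = 13.161
Arc 3: start y=0.000, vy=13.161 → t=2.632, apex=8.661, x_land=68.555, impact vy=-13.161
  bounce: vy ← 0.72·13.161 = 9.476
Arc 4: start y=0.000, vy=9.476 → t=1.895, apex=4.490, x_land=80.817, impact vy=-9.476
  bounce: vy ← 0.72·9.476 = 6.823

1 4.308 32.227 27.871
2 3.656 16.706 51.525
3 2.632 8.661 68.555
4 1.895 4.490 80.817
final: 80.817 6.823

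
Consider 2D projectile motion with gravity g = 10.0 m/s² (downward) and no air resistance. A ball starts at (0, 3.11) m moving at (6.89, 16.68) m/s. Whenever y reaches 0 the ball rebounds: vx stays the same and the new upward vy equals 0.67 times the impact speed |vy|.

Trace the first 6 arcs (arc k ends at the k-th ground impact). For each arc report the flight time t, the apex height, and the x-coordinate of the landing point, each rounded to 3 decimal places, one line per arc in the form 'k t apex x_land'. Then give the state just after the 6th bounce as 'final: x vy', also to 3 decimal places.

1 3.513 17.021 24.205
2 2.472 7.641 41.240
3 1.656 3.430 52.653
4 1.110 1.540 60.300
5 0.744 0.691 65.423
6 0.498 0.310 68.856
final: 68.856 1.669

Arc 1: start y=3.110, vy=16.680 → t=3.513, apex=17.021, x_land=24.205, impact vy=-18.451
  bounce: vy ← 0.67·18.451 = 12.362
Arc 2: start y=0.000, vy=12.362 → t=2.472, apex=7.641, x_land=41.240, impact vy=-12.362
  bounce: vy ← 0.67·12.362 = 8.282
Arc 3: start y=0.000, vy=8.282 → t=1.656, apex=3.430, x_land=52.653, impact vy=-8.282
  bounce: vy ← 0.67·8.282 = 5.549
Arc 4: start y=0.000, vy=5.549 → t=1.110, apex=1.540, x_land=60.300, impact vy=-5.549
  bounce: vy ← 0.67·5.549 = 3.718
Arc 5: start y=0.000, vy=3.718 → t=0.744, apex=0.691, x_land=65.423, impact vy=-3.718
  bounce: vy ← 0.67·3.718 = 2.491
Arc 6: start y=0.000, vy=2.491 → t=0.498, apex=0.310, x_land=68.856, impact vy=-2.491
  bounce: vy ← 0.67·2.491 = 1.669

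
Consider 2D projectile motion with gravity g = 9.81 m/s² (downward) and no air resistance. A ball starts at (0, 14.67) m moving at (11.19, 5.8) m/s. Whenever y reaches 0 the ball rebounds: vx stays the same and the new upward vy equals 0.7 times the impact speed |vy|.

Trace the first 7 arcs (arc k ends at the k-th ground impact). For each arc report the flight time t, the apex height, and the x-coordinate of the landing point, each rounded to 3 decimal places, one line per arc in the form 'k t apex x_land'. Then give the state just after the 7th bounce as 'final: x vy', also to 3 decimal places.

Arc 1: start y=14.670, vy=5.800 → t=2.419, apex=16.385, x_land=27.068, impact vy=-17.929
  bounce: vy ← 0.7·17.929 = 12.551
Arc 2: start y=0.000, vy=12.551 → t=2.559, apex=8.028, x_land=55.700, impact vy=-12.551
  bounce: vy ← 0.7·12.551 = 8.785
Arc 3: start y=0.000, vy=8.785 → t=1.791, apex=3.934, x_land=75.742, impact vy=-8.785
  bounce: vy ← 0.7·8.785 = 6.150
Arc 4: start y=0.000, vy=6.150 → t=1.254, apex=1.928, x_land=89.772, impact vy=-6.150
  bounce: vy ← 0.7·6.150 = 4.305
Arc 5: start y=0.000, vy=4.305 → t=0.878, apex=0.945, x_land=99.593, impact vy=-4.305
  bounce: vy ← 0.7·4.305 = 3.013
Arc 6: start y=0.000, vy=3.013 → t=0.614, apex=0.463, x_land=106.468, impact vy=-3.013
  bounce: vy ← 0.7·3.013 = 2.109
Arc 7: start y=0.000, vy=2.109 → t=0.430, apex=0.227, x_land=111.280, impact vy=-2.109
  bounce: vy ← 0.7·2.109 = 1.477

1 2.419 16.385 27.068
2 2.559 8.028 55.700
3 1.791 3.934 75.742
4 1.254 1.928 89.772
5 0.878 0.945 99.593
6 0.614 0.463 106.468
7 0.430 0.227 111.280
final: 111.280 1.477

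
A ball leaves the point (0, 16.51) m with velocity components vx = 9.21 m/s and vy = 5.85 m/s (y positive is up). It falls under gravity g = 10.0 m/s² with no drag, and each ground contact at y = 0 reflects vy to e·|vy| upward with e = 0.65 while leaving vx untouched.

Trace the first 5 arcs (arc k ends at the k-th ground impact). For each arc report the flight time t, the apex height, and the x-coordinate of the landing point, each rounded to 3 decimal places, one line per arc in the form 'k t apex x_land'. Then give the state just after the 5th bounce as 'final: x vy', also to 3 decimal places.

1 2.494 18.221 22.970
2 2.482 7.698 45.826
3 1.613 3.253 60.682
4 1.049 1.374 70.339
5 0.682 0.581 76.616
final: 76.616 2.215

Arc 1: start y=16.510, vy=5.850 → t=2.494, apex=18.221, x_land=22.970, impact vy=-19.090
  bounce: vy ← 0.65·19.090 = 12.408
Arc 2: start y=0.000, vy=12.408 → t=2.482, apex=7.698, x_land=45.826, impact vy=-12.408
  bounce: vy ← 0.65·12.408 = 8.065
Arc 3: start y=0.000, vy=8.065 → t=1.613, apex=3.253, x_land=60.682, impact vy=-8.065
  bounce: vy ← 0.65·8.065 = 5.243
Arc 4: start y=0.000, vy=5.243 → t=1.049, apex=1.374, x_land=70.339, impact vy=-5.243
  bounce: vy ← 0.65·5.243 = 3.408
Arc 5: start y=0.000, vy=3.408 → t=0.682, apex=0.581, x_land=76.616, impact vy=-3.408
  bounce: vy ← 0.65·3.408 = 2.215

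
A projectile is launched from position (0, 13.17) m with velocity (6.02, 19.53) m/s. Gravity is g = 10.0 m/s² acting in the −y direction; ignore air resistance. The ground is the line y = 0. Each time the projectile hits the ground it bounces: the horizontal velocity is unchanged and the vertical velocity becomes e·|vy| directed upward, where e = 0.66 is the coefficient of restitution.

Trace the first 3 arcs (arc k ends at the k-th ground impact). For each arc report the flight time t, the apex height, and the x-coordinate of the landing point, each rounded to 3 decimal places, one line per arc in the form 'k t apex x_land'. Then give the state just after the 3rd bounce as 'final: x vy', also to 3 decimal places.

Arc 1: start y=13.170, vy=19.530 → t=4.492, apex=32.241, x_land=27.044, impact vy=-25.393
  bounce: vy ← 0.66·25.393 = 16.760
Arc 2: start y=0.000, vy=16.760 → t=3.352, apex=14.044, x_land=47.222, impact vy=-16.760
  bounce: vy ← 0.66·16.760 = 11.061
Arc 3: start y=0.000, vy=11.061 → t=2.212, apex=6.118, x_land=60.540, impact vy=-11.061
  bounce: vy ← 0.66·11.061 = 7.300

1 4.492 32.241 27.044
2 3.352 14.044 47.222
3 2.212 6.118 60.540
final: 60.540 7.300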